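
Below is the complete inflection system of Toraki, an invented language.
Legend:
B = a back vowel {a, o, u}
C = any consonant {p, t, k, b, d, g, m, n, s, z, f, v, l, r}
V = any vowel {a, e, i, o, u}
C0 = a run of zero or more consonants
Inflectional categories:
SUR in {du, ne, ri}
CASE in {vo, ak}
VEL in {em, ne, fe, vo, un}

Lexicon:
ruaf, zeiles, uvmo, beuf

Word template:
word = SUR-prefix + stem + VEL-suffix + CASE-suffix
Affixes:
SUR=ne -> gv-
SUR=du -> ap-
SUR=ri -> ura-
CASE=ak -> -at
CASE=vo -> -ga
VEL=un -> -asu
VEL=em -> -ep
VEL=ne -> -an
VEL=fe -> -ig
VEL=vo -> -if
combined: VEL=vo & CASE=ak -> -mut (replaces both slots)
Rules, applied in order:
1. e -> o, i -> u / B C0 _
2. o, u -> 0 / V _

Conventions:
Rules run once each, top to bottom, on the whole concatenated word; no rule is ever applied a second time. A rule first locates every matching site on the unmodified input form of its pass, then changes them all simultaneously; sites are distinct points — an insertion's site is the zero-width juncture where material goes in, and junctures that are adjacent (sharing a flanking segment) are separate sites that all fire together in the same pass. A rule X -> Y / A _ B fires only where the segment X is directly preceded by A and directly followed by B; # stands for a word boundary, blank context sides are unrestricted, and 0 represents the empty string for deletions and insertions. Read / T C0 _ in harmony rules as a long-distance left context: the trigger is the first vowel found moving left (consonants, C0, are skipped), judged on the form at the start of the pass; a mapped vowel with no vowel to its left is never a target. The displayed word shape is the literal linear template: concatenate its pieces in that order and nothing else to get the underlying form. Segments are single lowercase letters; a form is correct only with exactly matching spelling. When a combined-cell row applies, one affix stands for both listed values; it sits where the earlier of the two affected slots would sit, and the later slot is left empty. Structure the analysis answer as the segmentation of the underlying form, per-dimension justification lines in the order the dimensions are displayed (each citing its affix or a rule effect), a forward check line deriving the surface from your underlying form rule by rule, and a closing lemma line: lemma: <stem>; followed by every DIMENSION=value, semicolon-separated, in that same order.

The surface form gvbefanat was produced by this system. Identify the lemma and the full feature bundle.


underlying: gv-beuf-an-at
SUR=ne - signalled by the affix gv-
CASE=ak - signalled by the affix -at
VEL=ne - signalled by the affix -an
check: gvbeufanat -> gvbeufanat -> gvbefanat
lemma: beuf; SUR=ne; CASE=ak; VEL=ne


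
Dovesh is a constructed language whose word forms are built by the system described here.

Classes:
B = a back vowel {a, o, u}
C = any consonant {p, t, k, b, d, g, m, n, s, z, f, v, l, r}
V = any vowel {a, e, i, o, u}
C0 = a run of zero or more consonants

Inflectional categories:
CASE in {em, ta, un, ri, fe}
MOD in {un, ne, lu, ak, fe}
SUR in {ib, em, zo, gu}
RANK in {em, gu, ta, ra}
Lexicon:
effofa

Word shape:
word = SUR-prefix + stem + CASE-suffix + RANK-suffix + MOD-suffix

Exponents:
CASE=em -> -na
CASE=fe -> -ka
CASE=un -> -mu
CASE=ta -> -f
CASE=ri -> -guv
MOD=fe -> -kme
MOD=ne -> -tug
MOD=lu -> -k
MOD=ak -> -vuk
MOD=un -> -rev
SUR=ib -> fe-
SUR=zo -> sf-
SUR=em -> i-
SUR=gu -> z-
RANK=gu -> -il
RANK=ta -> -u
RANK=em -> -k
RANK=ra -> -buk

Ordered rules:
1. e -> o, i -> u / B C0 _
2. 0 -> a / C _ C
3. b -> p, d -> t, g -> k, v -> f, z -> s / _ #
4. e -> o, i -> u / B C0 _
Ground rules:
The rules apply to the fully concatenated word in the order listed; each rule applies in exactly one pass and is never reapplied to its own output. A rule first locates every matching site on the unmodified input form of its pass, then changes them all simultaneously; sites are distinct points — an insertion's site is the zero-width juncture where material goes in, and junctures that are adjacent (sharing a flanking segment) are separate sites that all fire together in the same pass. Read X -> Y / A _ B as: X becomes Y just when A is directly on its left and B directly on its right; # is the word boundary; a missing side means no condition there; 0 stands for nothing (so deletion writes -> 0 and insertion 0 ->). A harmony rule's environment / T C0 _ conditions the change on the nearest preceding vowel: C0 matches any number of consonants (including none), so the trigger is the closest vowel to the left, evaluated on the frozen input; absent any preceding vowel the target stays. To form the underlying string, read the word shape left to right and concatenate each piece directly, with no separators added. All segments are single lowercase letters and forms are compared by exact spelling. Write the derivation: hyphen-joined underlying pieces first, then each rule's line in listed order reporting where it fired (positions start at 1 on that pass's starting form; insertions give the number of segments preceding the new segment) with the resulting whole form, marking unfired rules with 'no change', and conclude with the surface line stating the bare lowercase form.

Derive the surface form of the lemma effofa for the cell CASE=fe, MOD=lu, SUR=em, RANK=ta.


underlying: i-effofa-ka-u-k
1. e -> o, i -> u / B C0 _: no change
2. 0 -> a / C _ C: inserts after position(s) 3: iefafofakauk
3. b -> p, d -> t, g -> k, v -> f, z -> s / _ #: no change
4. e -> o, i -> u / B C0 _: no change
surface: iefafofakauk


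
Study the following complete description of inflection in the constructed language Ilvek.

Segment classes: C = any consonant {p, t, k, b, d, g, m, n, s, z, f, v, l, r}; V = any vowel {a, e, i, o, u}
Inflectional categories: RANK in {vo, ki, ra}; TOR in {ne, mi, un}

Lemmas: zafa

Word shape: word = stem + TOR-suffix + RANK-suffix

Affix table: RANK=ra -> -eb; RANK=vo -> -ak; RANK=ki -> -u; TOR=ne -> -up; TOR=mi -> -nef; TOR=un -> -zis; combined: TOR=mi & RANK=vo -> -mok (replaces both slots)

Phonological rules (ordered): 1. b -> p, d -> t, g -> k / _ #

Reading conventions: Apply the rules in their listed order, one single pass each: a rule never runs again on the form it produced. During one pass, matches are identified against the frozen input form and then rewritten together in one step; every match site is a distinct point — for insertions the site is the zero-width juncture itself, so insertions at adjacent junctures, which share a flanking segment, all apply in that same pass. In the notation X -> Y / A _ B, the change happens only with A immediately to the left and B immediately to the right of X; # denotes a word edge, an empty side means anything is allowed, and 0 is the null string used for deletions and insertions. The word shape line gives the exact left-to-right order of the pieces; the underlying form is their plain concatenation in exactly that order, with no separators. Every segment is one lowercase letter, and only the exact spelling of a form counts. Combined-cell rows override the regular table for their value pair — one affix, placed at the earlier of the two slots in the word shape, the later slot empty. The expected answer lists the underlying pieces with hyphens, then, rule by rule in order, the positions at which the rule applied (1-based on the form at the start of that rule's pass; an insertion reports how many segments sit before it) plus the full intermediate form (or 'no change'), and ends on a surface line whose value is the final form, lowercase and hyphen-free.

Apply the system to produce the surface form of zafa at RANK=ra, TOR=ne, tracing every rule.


underlying: zafa-up-eb
1. b -> p, d -> t, g -> k / _ #: fires at position(s) 8: zafaupep
surface: zafaupep


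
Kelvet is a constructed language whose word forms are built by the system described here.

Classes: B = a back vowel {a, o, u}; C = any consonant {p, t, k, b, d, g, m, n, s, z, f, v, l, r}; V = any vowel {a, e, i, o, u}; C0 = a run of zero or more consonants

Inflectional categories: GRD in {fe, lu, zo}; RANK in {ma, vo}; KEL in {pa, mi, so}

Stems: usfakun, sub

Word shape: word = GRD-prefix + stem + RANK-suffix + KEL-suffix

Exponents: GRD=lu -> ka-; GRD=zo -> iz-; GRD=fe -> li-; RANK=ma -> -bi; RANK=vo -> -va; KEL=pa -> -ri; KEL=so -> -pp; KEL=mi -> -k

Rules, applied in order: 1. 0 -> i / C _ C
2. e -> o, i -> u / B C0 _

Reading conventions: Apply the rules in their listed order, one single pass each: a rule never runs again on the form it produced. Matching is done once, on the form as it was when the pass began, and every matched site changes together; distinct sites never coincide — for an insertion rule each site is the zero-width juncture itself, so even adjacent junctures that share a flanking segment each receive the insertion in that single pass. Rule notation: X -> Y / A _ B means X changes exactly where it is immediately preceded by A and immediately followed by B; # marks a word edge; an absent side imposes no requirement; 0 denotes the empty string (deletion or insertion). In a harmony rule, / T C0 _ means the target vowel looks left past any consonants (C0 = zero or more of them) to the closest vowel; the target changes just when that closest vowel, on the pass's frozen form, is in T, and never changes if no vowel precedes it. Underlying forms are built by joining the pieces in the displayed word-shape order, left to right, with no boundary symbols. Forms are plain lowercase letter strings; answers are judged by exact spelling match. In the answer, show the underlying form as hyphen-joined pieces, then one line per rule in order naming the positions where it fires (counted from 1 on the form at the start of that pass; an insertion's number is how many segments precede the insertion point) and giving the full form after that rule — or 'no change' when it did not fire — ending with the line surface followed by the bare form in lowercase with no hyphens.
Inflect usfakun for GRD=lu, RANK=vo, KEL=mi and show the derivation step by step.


underlying: ka-usfakun-va-k
1. 0 -> i / C _ C: inserts after position(s) 4, 9: kausifakunivak
2. e -> o, i -> u / B C0 _: fires at position(s) 5, 11: kausufakunuvak
surface: kausufakunuvak


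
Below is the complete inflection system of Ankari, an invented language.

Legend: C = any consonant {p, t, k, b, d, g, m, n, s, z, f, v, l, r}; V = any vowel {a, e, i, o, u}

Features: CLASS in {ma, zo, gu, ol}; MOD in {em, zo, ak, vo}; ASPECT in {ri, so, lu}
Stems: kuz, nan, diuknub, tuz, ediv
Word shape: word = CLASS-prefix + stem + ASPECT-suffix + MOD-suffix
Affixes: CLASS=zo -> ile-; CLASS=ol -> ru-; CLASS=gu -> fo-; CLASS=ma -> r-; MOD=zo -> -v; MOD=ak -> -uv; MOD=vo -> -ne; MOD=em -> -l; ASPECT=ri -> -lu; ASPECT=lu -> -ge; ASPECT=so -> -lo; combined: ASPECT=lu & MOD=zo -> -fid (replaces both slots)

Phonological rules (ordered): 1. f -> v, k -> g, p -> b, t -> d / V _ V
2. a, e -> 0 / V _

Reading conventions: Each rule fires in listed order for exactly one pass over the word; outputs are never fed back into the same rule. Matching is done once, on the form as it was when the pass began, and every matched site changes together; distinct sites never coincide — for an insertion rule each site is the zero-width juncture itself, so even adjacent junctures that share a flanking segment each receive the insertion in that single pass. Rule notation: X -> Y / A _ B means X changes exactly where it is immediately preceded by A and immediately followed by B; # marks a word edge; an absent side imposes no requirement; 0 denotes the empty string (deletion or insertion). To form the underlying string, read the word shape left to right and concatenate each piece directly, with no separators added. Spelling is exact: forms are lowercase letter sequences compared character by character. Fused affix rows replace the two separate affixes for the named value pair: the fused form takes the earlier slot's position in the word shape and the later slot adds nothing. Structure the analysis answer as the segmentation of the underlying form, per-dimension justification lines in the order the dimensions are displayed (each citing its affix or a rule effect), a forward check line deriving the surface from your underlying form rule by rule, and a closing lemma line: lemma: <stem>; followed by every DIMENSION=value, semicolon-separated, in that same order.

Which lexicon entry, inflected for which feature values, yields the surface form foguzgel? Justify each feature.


underlying: fo-kuz-ge-l
CLASS=gu - signalled by the affix fo-
MOD=em - signalled by the affix -l
ASPECT=lu - signalled by the affix -ge
check: fokuzgel -> foguzgel -> foguzgel
lemma: kuz; CLASS=gu; MOD=em; ASPECT=lu


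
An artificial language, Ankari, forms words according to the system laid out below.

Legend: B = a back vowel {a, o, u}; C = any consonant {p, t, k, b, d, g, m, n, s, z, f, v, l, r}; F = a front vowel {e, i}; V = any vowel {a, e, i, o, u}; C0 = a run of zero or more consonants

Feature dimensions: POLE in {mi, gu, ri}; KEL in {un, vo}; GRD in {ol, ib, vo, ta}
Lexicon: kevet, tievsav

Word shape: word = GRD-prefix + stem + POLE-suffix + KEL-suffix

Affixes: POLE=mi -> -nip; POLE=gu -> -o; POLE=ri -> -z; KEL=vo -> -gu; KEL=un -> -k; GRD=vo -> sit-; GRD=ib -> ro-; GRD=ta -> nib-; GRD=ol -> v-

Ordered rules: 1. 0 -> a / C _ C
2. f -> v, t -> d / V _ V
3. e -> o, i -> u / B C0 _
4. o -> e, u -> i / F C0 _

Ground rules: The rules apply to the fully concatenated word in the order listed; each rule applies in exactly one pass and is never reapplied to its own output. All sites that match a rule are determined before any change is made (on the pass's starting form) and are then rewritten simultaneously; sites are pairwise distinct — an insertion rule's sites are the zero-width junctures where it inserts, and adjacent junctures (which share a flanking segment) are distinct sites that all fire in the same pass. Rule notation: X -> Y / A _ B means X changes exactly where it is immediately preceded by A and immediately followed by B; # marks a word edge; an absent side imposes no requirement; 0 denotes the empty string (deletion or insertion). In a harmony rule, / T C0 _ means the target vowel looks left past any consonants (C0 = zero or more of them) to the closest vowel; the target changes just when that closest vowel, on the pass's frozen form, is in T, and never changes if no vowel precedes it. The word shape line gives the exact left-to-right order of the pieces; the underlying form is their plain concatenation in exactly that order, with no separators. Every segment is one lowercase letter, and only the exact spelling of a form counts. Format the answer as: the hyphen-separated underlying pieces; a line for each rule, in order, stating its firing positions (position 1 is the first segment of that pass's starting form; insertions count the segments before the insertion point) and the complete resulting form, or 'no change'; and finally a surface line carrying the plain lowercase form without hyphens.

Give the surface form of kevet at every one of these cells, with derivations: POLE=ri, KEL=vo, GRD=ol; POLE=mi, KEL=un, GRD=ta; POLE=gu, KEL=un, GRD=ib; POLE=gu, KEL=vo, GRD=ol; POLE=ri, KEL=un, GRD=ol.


cell POLE=ri, KEL=vo, GRD=ol:
underlying: v-kevet-z-gu
1. 0 -> a / C _ C: inserts after position(s) 1, 6, 7: vakevetazagu
2. f -> v, t -> d / V _ V: fires at position(s) 7: vakevedazagu
3. e -> o, i -> u / B C0 _: fires at position(s) 4: vakovedazagu
4. o -> e, u -> i / F C0 _: no change
surface: vakovedazagu

cell POLE=mi, KEL=un, GRD=ta:
underlying: nib-kevet-nip-k
1. 0 -> a / C _ C: inserts after position(s) 3, 8, 11: nibakevetanipak
2. f -> v, t -> d / V _ V: fires at position(s) 9: nibakevedanipak
3. e -> o, i -> u / B C0 _: fires at position(s) 6, 12: nibakovedanupak
4. o -> e, u -> i / F C0 _: no change
surface: nibakovedanupak

cell POLE=gu, KEL=un, GRD=ib:
underlying: ro-kevet-o-k
1. 0 -> a / C _ C: no change
2. f -> v, t -> d / V _ V: fires at position(s) 7: rokevedok
3. e -> o, i -> u / B C0 _: fires at position(s) 4: rokovedok
4. o -> e, u -> i / F C0 _: fires at position(s) 8: rokovedek
surface: rokovedek

cell POLE=gu, KEL=vo, GRD=ol:
underlying: v-kevet-o-gu
1. 0 -> a / C _ C: inserts after position(s) 1: vakevetogu
2. f -> v, t -> d / V _ V: fires at position(s) 7: vakevedogu
3. e -> o, i -> u / B C0 _: fires at position(s) 4: vakovedogu
4. o -> e, u -> i / F C0 _: fires at position(s) 8: vakovedegu
surface: vakovedegu

cell POLE=ri, KEL=un, GRD=ol:
underlying: v-kevet-z-k
1. 0 -> a / C _ C: inserts after position(s) 1, 6, 7: vakevetazak
2. f -> v, t -> d / V _ V: fires at position(s) 7: vakevedazak
3. e -> o, i -> u / B C0 _: fires at position(s) 4: vakovedazak
4. o -> e, u -> i / F C0 _: no change
surface: vakovedazak


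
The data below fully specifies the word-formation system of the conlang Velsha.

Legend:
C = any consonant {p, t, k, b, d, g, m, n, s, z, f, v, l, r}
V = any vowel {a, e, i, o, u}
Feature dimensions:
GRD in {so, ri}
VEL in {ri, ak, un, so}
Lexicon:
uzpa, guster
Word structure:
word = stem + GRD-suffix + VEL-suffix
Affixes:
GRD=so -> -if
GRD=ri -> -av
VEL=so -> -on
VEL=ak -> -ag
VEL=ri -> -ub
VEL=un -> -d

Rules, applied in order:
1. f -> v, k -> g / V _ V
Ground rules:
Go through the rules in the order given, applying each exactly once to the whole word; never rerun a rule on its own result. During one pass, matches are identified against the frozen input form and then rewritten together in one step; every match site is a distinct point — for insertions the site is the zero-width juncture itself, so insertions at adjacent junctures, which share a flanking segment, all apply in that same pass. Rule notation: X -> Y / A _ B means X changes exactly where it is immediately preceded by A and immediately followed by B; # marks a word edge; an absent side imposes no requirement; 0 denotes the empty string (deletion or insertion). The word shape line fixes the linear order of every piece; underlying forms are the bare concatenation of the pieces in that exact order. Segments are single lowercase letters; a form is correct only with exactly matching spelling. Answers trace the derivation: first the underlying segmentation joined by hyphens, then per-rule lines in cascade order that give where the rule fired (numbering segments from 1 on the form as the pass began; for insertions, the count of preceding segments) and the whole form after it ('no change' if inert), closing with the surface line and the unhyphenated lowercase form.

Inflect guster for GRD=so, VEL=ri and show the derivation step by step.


underlying: guster-if-ub
1. f -> v, k -> g / V _ V: fires at position(s) 8: gusterivub
surface: gusterivub


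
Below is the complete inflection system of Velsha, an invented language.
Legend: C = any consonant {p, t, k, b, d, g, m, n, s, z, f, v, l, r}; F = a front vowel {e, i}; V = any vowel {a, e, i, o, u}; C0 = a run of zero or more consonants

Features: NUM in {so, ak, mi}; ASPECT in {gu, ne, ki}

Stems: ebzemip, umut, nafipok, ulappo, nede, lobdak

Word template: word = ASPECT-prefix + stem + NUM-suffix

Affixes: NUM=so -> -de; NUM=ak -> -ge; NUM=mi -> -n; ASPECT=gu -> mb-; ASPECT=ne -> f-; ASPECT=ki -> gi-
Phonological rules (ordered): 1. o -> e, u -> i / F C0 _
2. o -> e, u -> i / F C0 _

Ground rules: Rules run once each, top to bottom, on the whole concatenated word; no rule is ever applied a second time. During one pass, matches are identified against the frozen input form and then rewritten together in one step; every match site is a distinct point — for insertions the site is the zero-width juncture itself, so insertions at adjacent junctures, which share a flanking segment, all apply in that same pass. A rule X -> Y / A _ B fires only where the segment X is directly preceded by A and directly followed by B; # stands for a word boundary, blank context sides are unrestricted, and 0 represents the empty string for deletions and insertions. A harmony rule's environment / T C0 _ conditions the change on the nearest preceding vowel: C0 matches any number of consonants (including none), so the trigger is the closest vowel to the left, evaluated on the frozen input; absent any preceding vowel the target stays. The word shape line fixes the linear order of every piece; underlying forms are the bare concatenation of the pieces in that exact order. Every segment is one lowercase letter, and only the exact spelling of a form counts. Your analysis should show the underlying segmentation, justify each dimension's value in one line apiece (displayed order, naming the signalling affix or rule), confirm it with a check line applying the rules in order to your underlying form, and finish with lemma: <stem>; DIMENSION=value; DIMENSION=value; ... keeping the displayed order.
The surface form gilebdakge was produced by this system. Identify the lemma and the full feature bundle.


underlying: gi-lobdak-ge
NUM=ak - signalled by the affix -ge
ASPECT=ki - signalled by the affix gi-
check: gilobdakge -> gilebdakge -> gilebdakge
lemma: lobdak; NUM=ak; ASPECT=ki


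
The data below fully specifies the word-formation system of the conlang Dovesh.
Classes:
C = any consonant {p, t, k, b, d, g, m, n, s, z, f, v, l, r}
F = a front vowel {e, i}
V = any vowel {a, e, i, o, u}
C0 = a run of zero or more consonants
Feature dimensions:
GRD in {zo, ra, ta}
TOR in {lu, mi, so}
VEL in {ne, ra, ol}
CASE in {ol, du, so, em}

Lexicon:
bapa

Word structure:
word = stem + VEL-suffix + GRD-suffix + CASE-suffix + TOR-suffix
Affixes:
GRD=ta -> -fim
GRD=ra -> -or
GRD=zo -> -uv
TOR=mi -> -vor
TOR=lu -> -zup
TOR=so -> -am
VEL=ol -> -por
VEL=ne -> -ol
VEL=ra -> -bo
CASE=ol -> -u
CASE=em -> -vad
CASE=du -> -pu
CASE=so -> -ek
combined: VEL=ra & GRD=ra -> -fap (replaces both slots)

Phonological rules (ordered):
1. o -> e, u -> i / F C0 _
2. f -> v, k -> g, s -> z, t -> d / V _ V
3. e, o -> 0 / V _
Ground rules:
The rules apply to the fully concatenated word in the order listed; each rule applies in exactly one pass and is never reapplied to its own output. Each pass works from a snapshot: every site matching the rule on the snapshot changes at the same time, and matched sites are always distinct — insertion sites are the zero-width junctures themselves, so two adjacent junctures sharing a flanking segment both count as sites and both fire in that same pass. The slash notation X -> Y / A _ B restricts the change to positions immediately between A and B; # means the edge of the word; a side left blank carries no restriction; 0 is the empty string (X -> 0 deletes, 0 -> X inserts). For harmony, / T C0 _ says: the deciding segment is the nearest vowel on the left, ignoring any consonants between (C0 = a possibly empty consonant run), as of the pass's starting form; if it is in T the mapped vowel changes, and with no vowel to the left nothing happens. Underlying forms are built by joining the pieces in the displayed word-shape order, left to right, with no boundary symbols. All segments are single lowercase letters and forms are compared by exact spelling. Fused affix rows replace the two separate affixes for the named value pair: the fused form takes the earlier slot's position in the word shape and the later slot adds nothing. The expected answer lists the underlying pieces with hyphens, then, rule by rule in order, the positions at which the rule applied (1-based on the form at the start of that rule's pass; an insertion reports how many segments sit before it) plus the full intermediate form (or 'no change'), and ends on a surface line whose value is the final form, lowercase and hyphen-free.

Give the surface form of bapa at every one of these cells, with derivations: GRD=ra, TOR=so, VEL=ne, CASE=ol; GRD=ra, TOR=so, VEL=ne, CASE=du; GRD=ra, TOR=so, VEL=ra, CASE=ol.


cell GRD=ra, TOR=so, VEL=ne, CASE=ol:
underlying: bapa-ol-or-u-am
1. o -> e, u -> i / F C0 _: no change
2. f -> v, k -> g, s -> z, t -> d / V _ V: no change
3. e, o -> 0 / V _: fires at position(s) 5: bapaloruam
surface: bapaloruam

cell GRD=ra, TOR=so, VEL=ne, CASE=du:
underlying: bapa-ol-or-pu-am
1. o -> e, u -> i / F C0 _: no change
2. f -> v, k -> g, s -> z, t -> d / V _ V: no change
3. e, o -> 0 / V _: fires at position(s) 5: bapalorpuam
surface: bapalorpuam

cell GRD=ra, TOR=so, VEL=ra, CASE=ol:
underlying: bapa-fap-u-am
1. o -> e, u -> i / F C0 _: no change
2. f -> v, k -> g, s -> z, t -> d / V _ V: fires at position(s) 5: bapavapuam
3. e, o -> 0 / V _: no change
surface: bapavapuam


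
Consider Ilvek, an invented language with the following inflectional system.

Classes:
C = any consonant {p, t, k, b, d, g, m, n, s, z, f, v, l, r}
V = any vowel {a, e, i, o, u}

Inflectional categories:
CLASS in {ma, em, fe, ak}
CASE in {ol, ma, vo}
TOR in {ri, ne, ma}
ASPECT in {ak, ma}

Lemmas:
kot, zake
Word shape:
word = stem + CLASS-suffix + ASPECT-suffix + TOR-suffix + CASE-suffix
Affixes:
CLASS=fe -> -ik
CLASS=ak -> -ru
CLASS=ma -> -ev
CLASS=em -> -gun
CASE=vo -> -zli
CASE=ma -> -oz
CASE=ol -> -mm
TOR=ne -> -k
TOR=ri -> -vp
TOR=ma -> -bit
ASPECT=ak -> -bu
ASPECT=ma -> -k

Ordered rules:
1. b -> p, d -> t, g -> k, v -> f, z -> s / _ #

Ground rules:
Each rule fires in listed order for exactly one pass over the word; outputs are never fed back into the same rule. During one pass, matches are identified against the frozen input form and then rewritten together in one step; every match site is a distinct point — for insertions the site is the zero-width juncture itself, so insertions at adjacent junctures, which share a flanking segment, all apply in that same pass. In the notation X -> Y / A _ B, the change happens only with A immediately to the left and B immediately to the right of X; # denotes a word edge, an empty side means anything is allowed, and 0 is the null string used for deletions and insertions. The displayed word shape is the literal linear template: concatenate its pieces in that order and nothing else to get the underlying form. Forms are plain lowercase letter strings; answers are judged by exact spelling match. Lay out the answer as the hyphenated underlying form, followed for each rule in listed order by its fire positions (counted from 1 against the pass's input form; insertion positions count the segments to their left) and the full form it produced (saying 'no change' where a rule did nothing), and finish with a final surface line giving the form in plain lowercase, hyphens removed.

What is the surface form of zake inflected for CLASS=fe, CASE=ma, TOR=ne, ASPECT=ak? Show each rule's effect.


underlying: zake-ik-bu-k-oz
1. b -> p, d -> t, g -> k, v -> f, z -> s / _ #: fires at position(s) 11: zakeikbukos
surface: zakeikbukos


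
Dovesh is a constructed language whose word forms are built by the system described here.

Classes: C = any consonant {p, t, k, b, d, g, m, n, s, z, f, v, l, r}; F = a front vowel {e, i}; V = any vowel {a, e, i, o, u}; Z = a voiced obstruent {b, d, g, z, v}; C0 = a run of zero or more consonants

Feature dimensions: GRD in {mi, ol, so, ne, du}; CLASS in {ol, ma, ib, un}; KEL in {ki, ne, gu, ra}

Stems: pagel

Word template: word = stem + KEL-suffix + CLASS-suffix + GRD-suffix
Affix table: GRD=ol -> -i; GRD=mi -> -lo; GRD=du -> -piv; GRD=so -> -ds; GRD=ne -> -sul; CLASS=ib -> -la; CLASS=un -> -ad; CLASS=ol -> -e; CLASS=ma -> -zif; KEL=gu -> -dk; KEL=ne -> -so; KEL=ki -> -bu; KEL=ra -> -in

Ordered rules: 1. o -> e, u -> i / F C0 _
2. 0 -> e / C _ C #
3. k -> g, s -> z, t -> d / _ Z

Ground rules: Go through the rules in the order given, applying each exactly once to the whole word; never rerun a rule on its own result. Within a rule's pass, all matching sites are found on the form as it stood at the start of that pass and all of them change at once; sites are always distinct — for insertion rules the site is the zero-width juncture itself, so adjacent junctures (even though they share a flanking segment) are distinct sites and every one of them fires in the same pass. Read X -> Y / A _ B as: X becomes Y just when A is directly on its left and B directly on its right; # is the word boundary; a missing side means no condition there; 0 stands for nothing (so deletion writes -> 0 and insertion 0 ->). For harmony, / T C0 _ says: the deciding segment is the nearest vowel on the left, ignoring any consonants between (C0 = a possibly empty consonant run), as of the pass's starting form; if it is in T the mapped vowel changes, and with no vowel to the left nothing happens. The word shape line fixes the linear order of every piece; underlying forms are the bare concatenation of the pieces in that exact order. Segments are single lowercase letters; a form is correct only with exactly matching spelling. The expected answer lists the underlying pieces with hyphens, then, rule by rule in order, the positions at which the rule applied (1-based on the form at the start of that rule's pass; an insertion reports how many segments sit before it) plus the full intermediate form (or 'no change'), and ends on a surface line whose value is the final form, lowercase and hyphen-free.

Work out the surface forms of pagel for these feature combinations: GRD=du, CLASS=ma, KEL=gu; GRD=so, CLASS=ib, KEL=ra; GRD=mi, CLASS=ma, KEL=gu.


cell GRD=du, CLASS=ma, KEL=gu:
underlying: pagel-dk-zif-piv
1. o -> e, u -> i / F C0 _: no change
2. 0 -> e / C _ C #: no change
3. k -> g, s -> z, t -> d / _ Z: fires at position(s) 7: pageldgzifpiv
surface: pageldgzifpiv

cell GRD=so, CLASS=ib, KEL=ra:
underlying: pagel-in-la-ds
1. o -> e, u -> i / F C0 _: no change
2. 0 -> e / C _ C #: inserts after position(s) 10: pagelinlades
3. k -> g, s -> z, t -> d / _ Z: no change
surface: pagelinlades

cell GRD=mi, CLASS=ma, KEL=gu:
underlying: pagel-dk-zif-lo
1. o -> e, u -> i / F C0 _: fires at position(s) 12: pageldkzifle
2. 0 -> e / C _ C #: no change
3. k -> g, s -> z, t -> d / _ Z: fires at position(s) 7: pageldgzifle
surface: pageldgzifle


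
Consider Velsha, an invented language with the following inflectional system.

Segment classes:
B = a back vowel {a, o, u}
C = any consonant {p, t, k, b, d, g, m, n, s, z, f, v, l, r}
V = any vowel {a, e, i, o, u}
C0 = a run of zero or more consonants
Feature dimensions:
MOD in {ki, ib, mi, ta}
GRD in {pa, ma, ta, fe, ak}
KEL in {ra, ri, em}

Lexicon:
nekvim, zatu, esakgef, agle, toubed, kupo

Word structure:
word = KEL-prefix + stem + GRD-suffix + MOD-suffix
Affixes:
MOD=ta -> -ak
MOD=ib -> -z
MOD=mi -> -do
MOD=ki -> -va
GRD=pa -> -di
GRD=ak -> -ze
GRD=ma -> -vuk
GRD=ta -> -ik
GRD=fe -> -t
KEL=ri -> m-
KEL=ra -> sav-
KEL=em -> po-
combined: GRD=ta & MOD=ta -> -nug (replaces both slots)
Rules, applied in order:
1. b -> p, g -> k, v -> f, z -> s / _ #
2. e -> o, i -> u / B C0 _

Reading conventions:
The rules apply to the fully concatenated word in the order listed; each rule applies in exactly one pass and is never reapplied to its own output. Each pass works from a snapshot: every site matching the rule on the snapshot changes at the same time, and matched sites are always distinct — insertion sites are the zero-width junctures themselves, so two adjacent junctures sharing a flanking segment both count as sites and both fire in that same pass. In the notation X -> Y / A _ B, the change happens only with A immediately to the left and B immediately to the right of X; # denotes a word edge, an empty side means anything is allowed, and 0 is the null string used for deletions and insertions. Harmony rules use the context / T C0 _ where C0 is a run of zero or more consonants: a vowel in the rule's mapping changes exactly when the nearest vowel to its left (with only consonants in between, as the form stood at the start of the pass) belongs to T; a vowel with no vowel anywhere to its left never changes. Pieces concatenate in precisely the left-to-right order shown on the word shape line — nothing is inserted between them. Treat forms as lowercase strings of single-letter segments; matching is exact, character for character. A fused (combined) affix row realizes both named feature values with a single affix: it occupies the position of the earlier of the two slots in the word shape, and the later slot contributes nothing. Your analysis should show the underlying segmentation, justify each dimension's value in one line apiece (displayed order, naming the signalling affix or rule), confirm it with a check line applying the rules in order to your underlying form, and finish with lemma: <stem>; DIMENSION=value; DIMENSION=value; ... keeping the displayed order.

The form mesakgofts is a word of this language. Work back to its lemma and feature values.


underlying: m-esakgef-t-z
MOD=ib - signalled by the affix -z
GRD=fe - signalled by the affix -t
KEL=ri - signalled by the affix m-
check: mesakgeftz -> mesakgefts -> mesakgofts
lemma: esakgef; MOD=ib; GRD=fe; KEL=ri


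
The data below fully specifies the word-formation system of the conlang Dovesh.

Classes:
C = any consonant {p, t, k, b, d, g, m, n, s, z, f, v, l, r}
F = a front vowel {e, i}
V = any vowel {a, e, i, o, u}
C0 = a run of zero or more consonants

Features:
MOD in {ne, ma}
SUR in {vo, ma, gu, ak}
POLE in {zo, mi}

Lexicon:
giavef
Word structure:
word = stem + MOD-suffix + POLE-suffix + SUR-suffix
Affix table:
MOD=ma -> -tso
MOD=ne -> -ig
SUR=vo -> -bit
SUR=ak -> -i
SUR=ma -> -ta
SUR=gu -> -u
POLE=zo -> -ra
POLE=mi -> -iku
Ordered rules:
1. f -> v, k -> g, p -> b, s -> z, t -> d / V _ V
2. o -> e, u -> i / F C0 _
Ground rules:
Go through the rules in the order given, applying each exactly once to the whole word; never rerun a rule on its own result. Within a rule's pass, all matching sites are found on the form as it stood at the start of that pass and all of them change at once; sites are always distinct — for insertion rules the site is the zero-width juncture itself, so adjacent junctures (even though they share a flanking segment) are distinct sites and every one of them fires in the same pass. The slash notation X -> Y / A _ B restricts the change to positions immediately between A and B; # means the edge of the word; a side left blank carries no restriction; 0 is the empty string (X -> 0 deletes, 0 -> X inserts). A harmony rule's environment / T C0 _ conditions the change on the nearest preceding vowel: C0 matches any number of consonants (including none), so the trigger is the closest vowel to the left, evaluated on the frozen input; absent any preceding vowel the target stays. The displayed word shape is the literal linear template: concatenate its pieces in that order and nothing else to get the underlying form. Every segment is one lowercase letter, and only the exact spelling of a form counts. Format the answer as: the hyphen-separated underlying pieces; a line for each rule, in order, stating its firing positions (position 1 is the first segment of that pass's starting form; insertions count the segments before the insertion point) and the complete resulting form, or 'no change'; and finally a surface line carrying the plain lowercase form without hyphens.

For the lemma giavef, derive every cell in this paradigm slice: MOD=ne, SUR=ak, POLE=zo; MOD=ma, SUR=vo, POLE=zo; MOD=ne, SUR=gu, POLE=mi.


cell MOD=ne, SUR=ak, POLE=zo:
underlying: giavef-ig-ra-i
1. f -> v, k -> g, p -> b, s -> z, t -> d / V _ V: fires at position(s) 6: giavevigrai
2. o -> e, u -> i / F C0 _: no change
surface: giavevigrai

cell MOD=ma, SUR=vo, POLE=zo:
underlying: giavef-tso-ra-bit
1. f -> v, k -> g, p -> b, s -> z, t -> d / V _ V: no change
2. o -> e, u -> i / F C0 _: fires at position(s) 9: giaveftserabit
surface: giaveftserabit

cell MOD=ne, SUR=gu, POLE=mi:
underlying: giavef-ig-iku-u
1. f -> v, k -> g, p -> b, s -> z, t -> d / V _ V: fires at position(s) 6, 10: giavevigiguu
2. o -> e, u -> i / F C0 _: fires at position(s) 11: giavevigigiu
surface: giavevigigiu


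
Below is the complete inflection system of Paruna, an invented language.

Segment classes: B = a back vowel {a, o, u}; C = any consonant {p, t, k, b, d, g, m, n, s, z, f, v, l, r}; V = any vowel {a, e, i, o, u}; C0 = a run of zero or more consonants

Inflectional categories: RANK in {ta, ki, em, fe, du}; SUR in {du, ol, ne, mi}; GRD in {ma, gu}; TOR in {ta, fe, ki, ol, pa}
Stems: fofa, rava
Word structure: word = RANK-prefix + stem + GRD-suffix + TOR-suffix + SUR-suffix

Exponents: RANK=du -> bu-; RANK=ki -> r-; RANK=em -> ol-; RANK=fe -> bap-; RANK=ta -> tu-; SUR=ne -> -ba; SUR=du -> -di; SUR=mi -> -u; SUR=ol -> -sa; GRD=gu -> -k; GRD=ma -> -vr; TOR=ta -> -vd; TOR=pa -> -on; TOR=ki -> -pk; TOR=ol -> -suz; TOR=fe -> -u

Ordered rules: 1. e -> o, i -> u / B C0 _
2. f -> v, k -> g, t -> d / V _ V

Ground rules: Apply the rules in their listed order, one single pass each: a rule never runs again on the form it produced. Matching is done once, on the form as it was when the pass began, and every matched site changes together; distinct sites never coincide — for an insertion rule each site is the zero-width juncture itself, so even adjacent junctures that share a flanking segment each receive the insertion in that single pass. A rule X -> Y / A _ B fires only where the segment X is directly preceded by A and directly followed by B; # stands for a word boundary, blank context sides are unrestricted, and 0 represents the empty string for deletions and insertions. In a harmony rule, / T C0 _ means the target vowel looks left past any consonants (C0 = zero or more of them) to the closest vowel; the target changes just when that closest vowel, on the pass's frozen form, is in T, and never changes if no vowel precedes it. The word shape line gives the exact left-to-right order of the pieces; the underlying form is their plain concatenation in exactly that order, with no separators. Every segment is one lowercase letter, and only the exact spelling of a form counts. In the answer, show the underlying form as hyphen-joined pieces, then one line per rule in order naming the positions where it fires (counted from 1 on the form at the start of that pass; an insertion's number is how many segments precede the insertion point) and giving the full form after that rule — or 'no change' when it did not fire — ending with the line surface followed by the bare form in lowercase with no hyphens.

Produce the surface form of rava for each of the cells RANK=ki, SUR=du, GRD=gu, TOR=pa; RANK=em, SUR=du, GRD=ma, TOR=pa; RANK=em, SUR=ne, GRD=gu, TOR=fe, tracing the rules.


cell RANK=ki, SUR=du, GRD=gu, TOR=pa:
underlying: r-rava-k-on-di
1. e -> o, i -> u / B C0 _: fires at position(s) 10: rravakondu
2. f -> v, k -> g, t -> d / V _ V: fires at position(s) 6: rravagondu
surface: rravagondu

cell RANK=em, SUR=du, GRD=ma, TOR=pa:
underlying: ol-rava-vr-on-di
1. e -> o, i -> u / B C0 _: fires at position(s) 12: olravavrondu
2. f -> v, k -> g, t -> d / V _ V: no change
surface: olravavrondu

cell RANK=em, SUR=ne, GRD=gu, TOR=fe:
underlying: ol-rava-k-u-ba
1. e -> o, i -> u / B C0 _: no change
2. f -> v, k -> g, t -> d / V _ V: fires at position(s) 7: olravaguba
surface: olravaguba


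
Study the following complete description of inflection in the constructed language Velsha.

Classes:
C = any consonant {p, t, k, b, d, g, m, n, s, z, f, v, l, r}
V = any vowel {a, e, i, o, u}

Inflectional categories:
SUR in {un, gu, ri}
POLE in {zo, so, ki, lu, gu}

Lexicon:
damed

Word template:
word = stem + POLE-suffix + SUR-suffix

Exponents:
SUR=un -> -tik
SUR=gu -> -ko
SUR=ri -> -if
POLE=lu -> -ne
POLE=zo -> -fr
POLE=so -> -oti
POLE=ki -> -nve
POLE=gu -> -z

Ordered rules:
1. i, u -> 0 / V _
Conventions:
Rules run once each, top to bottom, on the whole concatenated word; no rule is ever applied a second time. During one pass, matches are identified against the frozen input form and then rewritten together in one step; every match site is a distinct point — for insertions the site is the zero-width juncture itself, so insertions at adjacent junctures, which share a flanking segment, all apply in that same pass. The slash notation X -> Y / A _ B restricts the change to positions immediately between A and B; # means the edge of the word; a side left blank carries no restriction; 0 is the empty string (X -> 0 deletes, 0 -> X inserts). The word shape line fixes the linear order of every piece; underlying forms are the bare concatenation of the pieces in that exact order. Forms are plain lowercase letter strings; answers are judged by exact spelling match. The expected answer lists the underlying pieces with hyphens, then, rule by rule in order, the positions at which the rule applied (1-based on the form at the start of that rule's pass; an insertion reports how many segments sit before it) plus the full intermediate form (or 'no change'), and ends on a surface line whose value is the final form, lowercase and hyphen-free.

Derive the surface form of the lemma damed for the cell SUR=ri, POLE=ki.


underlying: damed-nve-if
1. i, u -> 0 / V _: fires at position(s) 9: damednvef
surface: damednvef
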